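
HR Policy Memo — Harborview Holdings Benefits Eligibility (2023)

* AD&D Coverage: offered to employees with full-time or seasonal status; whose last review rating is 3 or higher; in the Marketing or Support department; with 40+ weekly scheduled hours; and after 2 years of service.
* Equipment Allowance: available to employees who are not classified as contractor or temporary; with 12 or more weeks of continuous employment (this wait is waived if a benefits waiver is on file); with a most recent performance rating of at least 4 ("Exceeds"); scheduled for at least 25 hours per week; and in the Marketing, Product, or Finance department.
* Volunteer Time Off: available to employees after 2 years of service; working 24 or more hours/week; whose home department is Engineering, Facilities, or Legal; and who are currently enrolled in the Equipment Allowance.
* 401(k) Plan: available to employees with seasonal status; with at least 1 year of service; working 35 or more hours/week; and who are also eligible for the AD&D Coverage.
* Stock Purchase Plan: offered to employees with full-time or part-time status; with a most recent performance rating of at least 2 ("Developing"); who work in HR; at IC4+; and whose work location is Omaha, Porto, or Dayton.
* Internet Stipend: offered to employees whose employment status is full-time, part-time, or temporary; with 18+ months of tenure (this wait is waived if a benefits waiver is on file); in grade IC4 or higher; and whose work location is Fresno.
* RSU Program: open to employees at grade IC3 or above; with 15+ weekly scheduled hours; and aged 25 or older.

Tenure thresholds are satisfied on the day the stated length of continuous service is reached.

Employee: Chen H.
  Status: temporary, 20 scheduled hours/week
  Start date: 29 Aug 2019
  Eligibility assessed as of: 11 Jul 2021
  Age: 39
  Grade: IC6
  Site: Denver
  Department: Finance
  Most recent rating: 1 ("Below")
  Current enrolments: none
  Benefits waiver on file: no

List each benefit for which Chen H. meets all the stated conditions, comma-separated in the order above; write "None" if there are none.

Service from 29 Aug 2019 to 11 Jul 2021: 682 days.
AD&D Coverage — status temporary ✗ (requires full-time or seasonal) → not eligible.
Equipment Allowance — status temporary ✗ (excluded) → not eligible.
Volunteer Time Off — service 682 days < 2 years (≈730 days) ✗ → not eligible.
401(k) Plan — status temporary ✗ (requires seasonal) → not eligible.
Stock Purchase Plan — status temporary ✗ (requires full-time or part-time) → not eligible.
Internet Stipend — status temporary ✓; no waiver, service 682 days ≥ 18 months (≈540 days) ✓; grade IC6 ≥ IC4 ✓; site Denver ✗ (not Fresno) → not eligible.
RSU Program — grade IC6 ≥ IC3 ✓; 20 hrs/wk ≥ 15 ✓; age 39 ≥ 25 ✓ → eligible.

RSU Program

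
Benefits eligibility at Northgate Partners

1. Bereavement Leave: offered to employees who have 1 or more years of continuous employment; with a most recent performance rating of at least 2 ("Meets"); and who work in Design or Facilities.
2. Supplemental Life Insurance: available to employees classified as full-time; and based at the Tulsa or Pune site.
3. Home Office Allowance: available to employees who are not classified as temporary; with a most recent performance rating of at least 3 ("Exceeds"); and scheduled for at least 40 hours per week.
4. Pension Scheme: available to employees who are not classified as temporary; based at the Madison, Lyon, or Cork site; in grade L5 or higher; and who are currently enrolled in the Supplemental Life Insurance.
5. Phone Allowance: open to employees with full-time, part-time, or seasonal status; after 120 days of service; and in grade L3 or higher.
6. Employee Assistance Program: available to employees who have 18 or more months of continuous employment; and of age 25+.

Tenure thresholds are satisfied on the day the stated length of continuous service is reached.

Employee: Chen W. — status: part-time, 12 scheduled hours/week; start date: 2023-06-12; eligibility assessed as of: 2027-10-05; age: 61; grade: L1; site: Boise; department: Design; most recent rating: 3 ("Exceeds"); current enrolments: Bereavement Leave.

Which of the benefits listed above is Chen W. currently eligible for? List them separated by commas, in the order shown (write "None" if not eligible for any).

Bereavement Leave, Employee Assistance Program

Service from 2023-06-12 to 2027-10-05: 1576 days.
Bereavement Leave — service 1576 days ≥ 1 year (≈365 days) ✓; rating 3 ≥ 2 ✓; dept Design ✓ → eligible.
Supplemental Life Insurance — status part-time ✗ (requires full-time) → not eligible.
Home Office Allowance — status part-time ✓ (not excluded); rating 3 ≥ 3 ✓; 12 hrs/wk < 40 ✗ → not eligible.
Pension Scheme — status part-time ✓ (not excluded); site Boise ✗ (not Madison, Lyon, or Cork) → not eligible.
Phone Allowance — status part-time ✓; service 1576 days ≥ 120 days ✓; grade L1 < L3 ✗ → not eligible.
Employee Assistance Program — service 1576 days ≥ 18 months (≈540 days) ✓; age 61 ≥ 25 ✓ → eligible.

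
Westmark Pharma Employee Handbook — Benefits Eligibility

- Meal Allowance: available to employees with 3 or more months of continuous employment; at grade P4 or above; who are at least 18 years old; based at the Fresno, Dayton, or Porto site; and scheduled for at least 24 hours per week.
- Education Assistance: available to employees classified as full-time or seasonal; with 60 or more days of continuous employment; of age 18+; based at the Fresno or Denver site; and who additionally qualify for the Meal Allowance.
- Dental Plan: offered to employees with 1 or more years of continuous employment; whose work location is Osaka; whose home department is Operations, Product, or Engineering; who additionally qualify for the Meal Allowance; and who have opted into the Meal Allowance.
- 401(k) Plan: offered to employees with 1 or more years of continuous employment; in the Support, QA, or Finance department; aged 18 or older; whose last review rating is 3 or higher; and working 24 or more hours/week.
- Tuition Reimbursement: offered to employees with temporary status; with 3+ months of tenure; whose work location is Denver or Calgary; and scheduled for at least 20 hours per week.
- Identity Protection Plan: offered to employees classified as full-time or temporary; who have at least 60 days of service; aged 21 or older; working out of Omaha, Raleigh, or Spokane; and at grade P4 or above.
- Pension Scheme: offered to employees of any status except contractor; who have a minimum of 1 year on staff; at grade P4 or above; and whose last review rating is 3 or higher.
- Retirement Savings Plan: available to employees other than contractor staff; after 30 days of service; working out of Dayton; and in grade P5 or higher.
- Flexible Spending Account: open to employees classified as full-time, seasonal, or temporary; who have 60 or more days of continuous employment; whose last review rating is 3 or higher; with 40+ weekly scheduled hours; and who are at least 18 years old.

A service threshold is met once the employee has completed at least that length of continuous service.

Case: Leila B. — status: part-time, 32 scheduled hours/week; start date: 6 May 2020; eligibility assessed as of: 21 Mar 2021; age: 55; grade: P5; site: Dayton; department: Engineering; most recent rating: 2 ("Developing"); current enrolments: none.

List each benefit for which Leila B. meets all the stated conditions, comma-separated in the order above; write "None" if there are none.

Service from 6 May 2020 to 21 Mar 2021: 319 days.
Meal Allowance — service 319 days ≥ 3 months (≈90 days) ✓; grade P5 ≥ P4 ✓; age 55 ≥ 18 ✓; site Dayton ✓; 32 hrs/wk ≥ 24 ✓ → eligible.
Education Assistance — status part-time ✗ (requires full-time or seasonal) → not eligible.
Dental Plan — service 319 days < 1 year (≈365 days) ✗ → not eligible.
401(k) Plan — service 319 days < 1 year (≈365 days) ✗ → not eligible.
Tuition Reimbursement — status part-time ✗ (requires temporary) → not eligible.
Identity Protection Plan — status part-time ✗ (requires full-time or temporary) → not eligible.
Pension Scheme — status part-time ✓ (not excluded); service 319 days < 1 year (≈365 days) ✗ → not eligible.
Retirement Savings Plan — status part-time ✓ (not excluded); service 319 days ≥ 30 days ✓; site Dayton ✓; grade P5 ≥ P5 ✓ → eligible.
Flexible Spending Account — status part-time ✗ (requires full-time, seasonal, or temporary) → not eligible.

Meal Allowance, Retirement Savings Plan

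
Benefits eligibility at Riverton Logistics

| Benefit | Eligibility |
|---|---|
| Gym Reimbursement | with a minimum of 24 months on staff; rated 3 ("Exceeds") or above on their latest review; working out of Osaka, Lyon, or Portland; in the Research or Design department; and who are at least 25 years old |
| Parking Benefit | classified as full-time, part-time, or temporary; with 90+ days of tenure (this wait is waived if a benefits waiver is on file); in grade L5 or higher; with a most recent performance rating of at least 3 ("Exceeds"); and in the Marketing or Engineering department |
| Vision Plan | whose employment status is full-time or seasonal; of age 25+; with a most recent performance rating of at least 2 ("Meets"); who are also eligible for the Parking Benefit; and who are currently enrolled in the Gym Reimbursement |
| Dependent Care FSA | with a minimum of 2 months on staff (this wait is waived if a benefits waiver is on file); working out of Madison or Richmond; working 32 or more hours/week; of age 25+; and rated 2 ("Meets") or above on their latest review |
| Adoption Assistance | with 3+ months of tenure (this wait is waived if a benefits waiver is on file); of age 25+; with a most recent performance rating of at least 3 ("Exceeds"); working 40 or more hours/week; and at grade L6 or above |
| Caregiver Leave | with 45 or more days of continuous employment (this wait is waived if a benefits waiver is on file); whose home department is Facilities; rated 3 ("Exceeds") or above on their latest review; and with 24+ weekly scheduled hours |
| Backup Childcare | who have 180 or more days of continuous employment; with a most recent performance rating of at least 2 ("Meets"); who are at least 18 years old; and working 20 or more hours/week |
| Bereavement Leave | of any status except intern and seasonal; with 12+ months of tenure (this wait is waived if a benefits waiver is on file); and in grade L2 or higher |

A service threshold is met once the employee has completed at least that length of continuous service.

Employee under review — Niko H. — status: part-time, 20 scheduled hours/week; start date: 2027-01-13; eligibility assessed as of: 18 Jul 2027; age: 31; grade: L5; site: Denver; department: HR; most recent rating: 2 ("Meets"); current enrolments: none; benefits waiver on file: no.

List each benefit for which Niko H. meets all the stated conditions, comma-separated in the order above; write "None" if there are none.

Service from 2027-01-13 to 18 Jul 2027: 186 days.
Gym Reimbursement — service 186 days < 24 months (≈720 days) ✗ → not eligible.
Parking Benefit — status part-time ✓; no waiver, service 186 days ≥ 90 days ✓; grade L5 ≥ L5 ✓; rating 2 < 3 ✗ → not eligible.
Vision Plan — status part-time ✗ (requires full-time or seasonal) → not eligible.
Dependent Care FSA — no waiver, service 186 days ≥ 2 months (≈60 days) ✓; site Denver ✗ (not Madison or Richmond) → not eligible.
Adoption Assistance — no waiver, service 186 days ≥ 3 months (≈90 days) ✓; age 31 ≥ 25 ✓; rating 2 < 3 ✗ → not eligible.
Caregiver Leave — no waiver, service 186 days ≥ 45 days ✓; dept HR ✗ → not eligible.
Backup Childcare — service 186 days ≥ 180 days ✓; rating 2 ≥ 2 ✓; age 31 ≥ 18 ✓; 20 hrs/wk ≥ 20 ✓ → eligible.
Bereavement Leave — status part-time ✓ (not excluded); no waiver, service 186 days < 12 months (≈360 days) ✗ → not eligible.

Backup Childcare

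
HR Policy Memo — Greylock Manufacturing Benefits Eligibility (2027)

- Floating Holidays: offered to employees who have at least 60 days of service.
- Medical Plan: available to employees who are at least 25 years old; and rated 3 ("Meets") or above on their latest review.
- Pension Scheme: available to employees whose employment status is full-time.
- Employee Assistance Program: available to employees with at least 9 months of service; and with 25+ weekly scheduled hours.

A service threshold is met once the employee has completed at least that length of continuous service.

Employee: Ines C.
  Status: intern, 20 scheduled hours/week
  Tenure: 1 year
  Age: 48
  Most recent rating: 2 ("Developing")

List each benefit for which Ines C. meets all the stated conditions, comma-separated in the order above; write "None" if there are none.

Floating Holidays — service 1 year ≥ 60 days ✓ → eligible.
Medical Plan — age 48 ≥ 25 ✓; rating 2 < 3 ✗ → not eligible.
Pension Scheme — status intern ✗ (requires full-time) → not eligible.
Employee Assistance Program — service 1 year ≥ 9 months (≈270 days) ✓; 20 hrs/wk < 25 ✗ → not eligible.

Floating Holidays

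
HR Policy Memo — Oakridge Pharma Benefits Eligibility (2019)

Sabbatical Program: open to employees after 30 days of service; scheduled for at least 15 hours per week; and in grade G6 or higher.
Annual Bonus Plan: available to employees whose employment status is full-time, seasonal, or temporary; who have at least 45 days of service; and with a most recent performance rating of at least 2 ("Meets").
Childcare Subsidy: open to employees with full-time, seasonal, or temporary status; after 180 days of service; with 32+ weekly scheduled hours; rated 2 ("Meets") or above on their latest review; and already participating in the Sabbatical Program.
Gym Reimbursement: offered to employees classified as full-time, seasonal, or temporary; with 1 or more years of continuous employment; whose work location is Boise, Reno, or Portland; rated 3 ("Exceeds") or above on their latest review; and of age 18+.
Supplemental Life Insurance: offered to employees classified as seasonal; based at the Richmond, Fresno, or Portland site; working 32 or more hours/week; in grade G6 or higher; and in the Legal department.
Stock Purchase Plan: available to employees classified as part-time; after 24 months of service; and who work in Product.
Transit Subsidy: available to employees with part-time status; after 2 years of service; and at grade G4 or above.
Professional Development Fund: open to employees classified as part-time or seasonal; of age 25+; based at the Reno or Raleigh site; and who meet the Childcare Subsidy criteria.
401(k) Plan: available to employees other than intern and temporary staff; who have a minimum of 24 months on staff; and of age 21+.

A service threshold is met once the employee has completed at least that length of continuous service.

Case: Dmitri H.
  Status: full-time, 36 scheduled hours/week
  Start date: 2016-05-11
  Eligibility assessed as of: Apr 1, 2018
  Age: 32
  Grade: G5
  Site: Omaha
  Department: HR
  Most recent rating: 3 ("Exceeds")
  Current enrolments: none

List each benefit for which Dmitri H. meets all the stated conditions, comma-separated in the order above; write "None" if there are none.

Service from 2016-05-11 to Apr 1, 2018: 690 days.
Sabbatical Program — service 690 days ≥ 30 days ✓; 36 hrs/wk ≥ 15 ✓; grade G5 < G6 ✗ → not eligible.
Annual Bonus Plan — status full-time ✓; service 690 days ≥ 45 days ✓; rating 3 ≥ 2 ✓ → eligible.
Childcare Subsidy — status full-time ✓; service 690 days ≥ 180 days ✓; 36 hrs/wk ≥ 32 ✓; rating 3 ≥ 2 ✓; not enrolled in Sabbatical Program ✗ → not eligible.
Gym Reimbursement — status full-time ✓; service 690 days ≥ 1 year (≈365 days) ✓; site Omaha ✗ (not Boise, Reno, or Portland) → not eligible.
Supplemental Life Insurance — status full-time ✗ (requires seasonal) → not eligible.
Stock Purchase Plan — status full-time ✗ (requires part-time) → not eligible.
Transit Subsidy — status full-time ✗ (requires part-time) → not eligible.
Professional Development Fund — status full-time ✗ (requires part-time or seasonal) → not eligible.
401(k) Plan — status full-time ✓ (not excluded); service 690 days < 24 months (≈720 days) ✗ → not eligible.

Annual Bonus Plan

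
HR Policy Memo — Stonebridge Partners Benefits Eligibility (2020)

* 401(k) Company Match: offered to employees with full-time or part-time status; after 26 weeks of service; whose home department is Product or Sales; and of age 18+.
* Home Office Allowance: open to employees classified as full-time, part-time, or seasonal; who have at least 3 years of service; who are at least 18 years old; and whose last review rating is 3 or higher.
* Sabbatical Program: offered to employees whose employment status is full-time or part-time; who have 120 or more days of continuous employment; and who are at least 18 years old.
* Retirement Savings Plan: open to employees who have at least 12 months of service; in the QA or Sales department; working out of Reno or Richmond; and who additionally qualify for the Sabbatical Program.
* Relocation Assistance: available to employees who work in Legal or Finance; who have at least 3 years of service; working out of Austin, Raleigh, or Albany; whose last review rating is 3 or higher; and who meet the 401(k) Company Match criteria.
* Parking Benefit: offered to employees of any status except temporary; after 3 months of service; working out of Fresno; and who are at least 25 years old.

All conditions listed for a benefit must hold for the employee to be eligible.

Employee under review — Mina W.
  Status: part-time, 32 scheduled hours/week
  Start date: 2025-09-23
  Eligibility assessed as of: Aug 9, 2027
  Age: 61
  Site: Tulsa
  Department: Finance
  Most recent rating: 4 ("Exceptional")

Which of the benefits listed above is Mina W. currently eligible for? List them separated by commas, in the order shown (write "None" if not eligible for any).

Sabbatical Program

Service from 2025-09-23 to Aug 9, 2027: 685 days.
401(k) Company Match — status part-time ✓; service 685 days ≥ 26 weeks (≈182 days) ✓; dept Finance ✗ → not eligible.
Home Office Allowance — status part-time ✓; service 685 days < 3 years (≈1095 days) ✗ → not eligible.
Sabbatical Program — status part-time ✓; service 685 days ≥ 120 days ✓; age 61 ≥ 18 ✓ → eligible.
Retirement Savings Plan — service 685 days ≥ 12 months (≈360 days) ✓; dept Finance ✗ → not eligible.
Relocation Assistance — dept Finance ✓; service 685 days < 3 years (≈1095 days) ✗ → not eligible.
Parking Benefit — status part-time ✓ (not excluded); service 685 days ≥ 3 months (≈90 days) ✓; site Tulsa ✗ (not Fresno) → not eligible.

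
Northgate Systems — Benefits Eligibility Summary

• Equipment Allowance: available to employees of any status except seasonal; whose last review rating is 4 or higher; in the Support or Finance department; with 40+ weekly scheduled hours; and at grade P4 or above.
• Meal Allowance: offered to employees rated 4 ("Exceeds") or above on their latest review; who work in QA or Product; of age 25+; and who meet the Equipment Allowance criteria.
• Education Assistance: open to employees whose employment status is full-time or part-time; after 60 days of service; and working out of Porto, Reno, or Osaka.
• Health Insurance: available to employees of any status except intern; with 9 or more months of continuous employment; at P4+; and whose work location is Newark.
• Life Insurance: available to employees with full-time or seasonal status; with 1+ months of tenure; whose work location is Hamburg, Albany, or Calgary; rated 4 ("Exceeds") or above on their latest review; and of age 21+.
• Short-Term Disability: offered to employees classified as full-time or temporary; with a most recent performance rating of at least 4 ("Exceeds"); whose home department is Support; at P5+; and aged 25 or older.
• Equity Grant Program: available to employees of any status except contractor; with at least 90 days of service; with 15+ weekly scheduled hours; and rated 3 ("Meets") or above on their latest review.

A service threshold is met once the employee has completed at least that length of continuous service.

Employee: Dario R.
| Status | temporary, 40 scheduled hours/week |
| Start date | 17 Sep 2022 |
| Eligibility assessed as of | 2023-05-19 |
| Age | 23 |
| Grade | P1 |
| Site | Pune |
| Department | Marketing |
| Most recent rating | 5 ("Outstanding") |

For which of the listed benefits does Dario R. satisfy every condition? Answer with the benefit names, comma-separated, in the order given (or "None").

Service from 17 Sep 2022 to 2023-05-19: 244 days.
Equipment Allowance — status temporary ✓ (not excluded); rating 5 ≥ 4 ✓; dept Marketing ✗ → not eligible.
Meal Allowance — rating 5 ≥ 4 ✓; dept Marketing ✗ → not eligible.
Education Assistance — status temporary ✗ (requires full-time or part-time) → not eligible.
Health Insurance — status temporary ✓ (not excluded); service 244 days < 9 months (≈270 days) ✗ → not eligible.
Life Insurance — status temporary ✗ (requires full-time or seasonal) → not eligible.
Short-Term Disability — status temporary ✓; rating 5 ≥ 4 ✓; dept Marketing ✗ → not eligible.
Equity Grant Program — status temporary ✓ (not excluded); service 244 days ≥ 90 days ✓; 40 hrs/wk ≥ 15 ✓; rating 5 ≥ 3 ✓ → eligible.

Equity Grant Program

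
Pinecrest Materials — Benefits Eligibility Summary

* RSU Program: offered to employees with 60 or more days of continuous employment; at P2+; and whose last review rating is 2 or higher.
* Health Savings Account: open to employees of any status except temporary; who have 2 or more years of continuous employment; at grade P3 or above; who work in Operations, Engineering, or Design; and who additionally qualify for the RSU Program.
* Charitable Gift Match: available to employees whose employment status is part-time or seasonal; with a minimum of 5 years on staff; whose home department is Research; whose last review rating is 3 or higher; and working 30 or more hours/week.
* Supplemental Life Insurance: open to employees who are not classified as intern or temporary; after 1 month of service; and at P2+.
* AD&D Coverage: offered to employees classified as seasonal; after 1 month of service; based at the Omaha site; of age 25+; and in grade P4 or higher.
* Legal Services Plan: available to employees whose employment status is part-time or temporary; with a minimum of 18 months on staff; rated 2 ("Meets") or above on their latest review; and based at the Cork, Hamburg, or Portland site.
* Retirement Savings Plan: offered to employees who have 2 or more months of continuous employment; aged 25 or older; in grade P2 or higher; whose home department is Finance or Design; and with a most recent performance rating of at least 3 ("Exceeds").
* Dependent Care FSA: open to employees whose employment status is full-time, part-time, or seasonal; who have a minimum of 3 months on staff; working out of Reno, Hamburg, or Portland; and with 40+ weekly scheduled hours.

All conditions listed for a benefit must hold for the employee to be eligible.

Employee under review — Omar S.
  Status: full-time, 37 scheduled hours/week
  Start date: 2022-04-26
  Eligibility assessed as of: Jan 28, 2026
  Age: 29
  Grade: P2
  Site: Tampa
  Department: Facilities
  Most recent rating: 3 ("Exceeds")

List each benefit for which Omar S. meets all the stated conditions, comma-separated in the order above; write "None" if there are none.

RSU Program, Supplemental Life Insurance

Service from 2022-04-26 to Jan 28, 2026: 1373 days.
RSU Program — service 1373 days ≥ 60 days ✓; grade P2 ≥ P2 ✓; rating 3 ≥ 2 ✓ → eligible.
Health Savings Account — status full-time ✓ (not excluded); service 1373 days ≥ 2 years (≈730 days) ✓; grade P2 < P3 ✗ → not eligible.
Charitable Gift Match — status full-time ✗ (requires part-time or seasonal) → not eligible.
Supplemental Life Insurance — status full-time ✓ (not excluded); service 1373 days ≥ 1 month (≈30 days) ✓; grade P2 ≥ P2 ✓ → eligible.
AD&D Coverage — status full-time ✗ (requires seasonal) → not eligible.
Legal Services Plan — status full-time ✗ (requires part-time or temporary) → not eligible.
Retirement Savings Plan — service 1373 days ≥ 2 months (≈60 days) ✓; age 29 ≥ 25 ✓; grade P2 ≥ P2 ✓; dept Facilities ✗ → not eligible.
Dependent Care FSA — status full-time ✓; service 1373 days ≥ 3 months (≈90 days) ✓; site Tampa ✗ (not Reno, Hamburg, or Portland) → not eligible.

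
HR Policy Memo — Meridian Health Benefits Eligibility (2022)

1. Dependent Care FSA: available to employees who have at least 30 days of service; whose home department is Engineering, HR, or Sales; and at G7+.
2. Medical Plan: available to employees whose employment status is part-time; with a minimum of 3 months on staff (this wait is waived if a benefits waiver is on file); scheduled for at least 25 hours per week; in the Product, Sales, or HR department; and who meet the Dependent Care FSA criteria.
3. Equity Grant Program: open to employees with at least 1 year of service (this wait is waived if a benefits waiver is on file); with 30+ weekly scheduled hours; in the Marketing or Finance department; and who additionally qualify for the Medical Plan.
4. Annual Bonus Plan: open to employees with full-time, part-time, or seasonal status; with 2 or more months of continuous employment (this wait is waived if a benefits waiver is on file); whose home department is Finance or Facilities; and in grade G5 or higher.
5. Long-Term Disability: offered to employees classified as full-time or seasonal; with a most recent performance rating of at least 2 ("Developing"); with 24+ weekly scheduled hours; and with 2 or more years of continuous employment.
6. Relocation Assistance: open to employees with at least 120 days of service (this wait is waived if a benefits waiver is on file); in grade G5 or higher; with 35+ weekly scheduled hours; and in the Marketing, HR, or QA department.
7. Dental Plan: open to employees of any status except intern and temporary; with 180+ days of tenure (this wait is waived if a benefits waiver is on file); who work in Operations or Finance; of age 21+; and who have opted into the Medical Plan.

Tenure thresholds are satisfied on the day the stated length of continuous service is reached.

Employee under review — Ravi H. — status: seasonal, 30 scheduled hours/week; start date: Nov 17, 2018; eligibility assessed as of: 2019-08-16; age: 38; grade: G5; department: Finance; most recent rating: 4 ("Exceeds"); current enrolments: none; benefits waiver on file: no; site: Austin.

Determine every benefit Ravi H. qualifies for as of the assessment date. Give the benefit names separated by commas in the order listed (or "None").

Annual Bonus Plan

Service from Nov 17, 2018 to 2019-08-16: 272 days.
Dependent Care FSA — service 272 days ≥ 30 days ✓; dept Finance ✗ → not eligible.
Medical Plan — status seasonal ✗ (requires part-time) → not eligible.
Equity Grant Program — no waiver, service 272 days < 1 year (≈365 days) ✗ → not eligible.
Annual Bonus Plan — status seasonal ✓; no waiver, service 272 days ≥ 2 months (≈60 days) ✓; dept Finance ✓; grade G5 ≥ G5 ✓ → eligible.
Long-Term Disability — status seasonal ✓; rating 4 ≥ 2 ✓; 30 hrs/wk ≥ 24 ✓; service 272 days < 2 years (≈730 days) ✗ → not eligible.
Relocation Assistance — no waiver, service 272 days ≥ 120 days ✓; grade G5 ≥ G5 ✓; 30 hrs/wk < 35 ✗ → not eligible.
Dental Plan — status seasonal ✓ (not excluded); no waiver, service 272 days ≥ 180 days ✓; dept Finance ✓; age 38 ≥ 21 ✓; not enrolled in Medical Plan ✗ → not eligible.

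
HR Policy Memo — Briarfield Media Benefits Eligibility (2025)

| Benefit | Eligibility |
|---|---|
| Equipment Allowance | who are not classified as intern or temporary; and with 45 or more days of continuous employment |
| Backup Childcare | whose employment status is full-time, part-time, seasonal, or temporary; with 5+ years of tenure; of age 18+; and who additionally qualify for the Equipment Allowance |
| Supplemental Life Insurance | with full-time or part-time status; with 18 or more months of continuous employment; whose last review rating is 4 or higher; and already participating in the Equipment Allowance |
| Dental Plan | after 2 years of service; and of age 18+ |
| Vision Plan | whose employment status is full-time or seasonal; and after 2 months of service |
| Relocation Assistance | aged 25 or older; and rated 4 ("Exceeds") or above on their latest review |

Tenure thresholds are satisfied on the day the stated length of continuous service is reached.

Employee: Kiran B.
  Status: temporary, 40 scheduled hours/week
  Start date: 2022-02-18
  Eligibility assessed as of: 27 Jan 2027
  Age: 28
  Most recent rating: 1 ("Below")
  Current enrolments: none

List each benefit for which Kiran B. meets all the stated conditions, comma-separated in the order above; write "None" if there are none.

Dental Plan

Service from 2022-02-18 to 27 Jan 2027: 1804 days.
Equipment Allowance — status temporary ✗ (excluded) → not eligible.
Backup Childcare — status temporary ✓; service 1804 days < 5 years (≈1825 days) ✗ → not eligible.
Supplemental Life Insurance — status temporary ✗ (requires full-time or part-time) → not eligible.
Dental Plan — service 1804 days ≥ 2 years (≈730 days) ✓; age 28 ≥ 18 ✓ → eligible.
Vision Plan — status temporary ✗ (requires full-time or seasonal) → not eligible.
Relocation Assistance — age 28 ≥ 25 ✓; rating 1 < 4 ✗ → not eligible.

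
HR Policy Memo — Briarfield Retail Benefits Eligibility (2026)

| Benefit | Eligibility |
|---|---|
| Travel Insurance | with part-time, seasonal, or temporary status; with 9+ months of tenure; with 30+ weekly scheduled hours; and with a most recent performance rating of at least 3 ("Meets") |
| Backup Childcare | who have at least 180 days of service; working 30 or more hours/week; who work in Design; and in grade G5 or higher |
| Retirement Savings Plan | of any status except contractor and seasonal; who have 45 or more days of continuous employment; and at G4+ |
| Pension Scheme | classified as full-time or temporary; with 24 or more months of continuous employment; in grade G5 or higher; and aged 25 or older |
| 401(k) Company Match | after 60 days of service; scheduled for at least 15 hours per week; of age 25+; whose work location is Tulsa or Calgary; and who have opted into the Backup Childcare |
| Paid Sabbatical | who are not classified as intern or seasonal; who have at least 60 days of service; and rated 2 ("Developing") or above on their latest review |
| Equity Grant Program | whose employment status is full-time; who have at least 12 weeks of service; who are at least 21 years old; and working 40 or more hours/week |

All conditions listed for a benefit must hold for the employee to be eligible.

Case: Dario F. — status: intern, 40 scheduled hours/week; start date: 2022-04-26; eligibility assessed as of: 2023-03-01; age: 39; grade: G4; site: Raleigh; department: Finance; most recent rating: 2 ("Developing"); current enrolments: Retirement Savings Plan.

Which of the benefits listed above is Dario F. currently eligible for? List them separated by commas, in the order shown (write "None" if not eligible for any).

Retirement Savings Plan

Service from 2022-04-26 to 2023-03-01: 309 days.
Travel Insurance — status intern ✗ (requires part-time, seasonal, or temporary) → not eligible.
Backup Childcare — service 309 days ≥ 180 days ✓; 40 hrs/wk ≥ 30 ✓; dept Finance ✗ → not eligible.
Retirement Savings Plan — status intern ✓ (not excluded); service 309 days ≥ 45 days ✓; grade G4 ≥ G4 ✓ → eligible.
Pension Scheme — status intern ✗ (requires full-time or temporary) → not eligible.
401(k) Company Match — service 309 days ≥ 60 days ✓; 40 hrs/wk ≥ 15 ✓; age 39 ≥ 25 ✓; site Raleigh ✗ (not Tulsa or Calgary) → not eligible.
Paid Sabbatical — status intern ✗ (excluded) → not eligible.
Equity Grant Program — status intern ✗ (requires full-time) → not eligible.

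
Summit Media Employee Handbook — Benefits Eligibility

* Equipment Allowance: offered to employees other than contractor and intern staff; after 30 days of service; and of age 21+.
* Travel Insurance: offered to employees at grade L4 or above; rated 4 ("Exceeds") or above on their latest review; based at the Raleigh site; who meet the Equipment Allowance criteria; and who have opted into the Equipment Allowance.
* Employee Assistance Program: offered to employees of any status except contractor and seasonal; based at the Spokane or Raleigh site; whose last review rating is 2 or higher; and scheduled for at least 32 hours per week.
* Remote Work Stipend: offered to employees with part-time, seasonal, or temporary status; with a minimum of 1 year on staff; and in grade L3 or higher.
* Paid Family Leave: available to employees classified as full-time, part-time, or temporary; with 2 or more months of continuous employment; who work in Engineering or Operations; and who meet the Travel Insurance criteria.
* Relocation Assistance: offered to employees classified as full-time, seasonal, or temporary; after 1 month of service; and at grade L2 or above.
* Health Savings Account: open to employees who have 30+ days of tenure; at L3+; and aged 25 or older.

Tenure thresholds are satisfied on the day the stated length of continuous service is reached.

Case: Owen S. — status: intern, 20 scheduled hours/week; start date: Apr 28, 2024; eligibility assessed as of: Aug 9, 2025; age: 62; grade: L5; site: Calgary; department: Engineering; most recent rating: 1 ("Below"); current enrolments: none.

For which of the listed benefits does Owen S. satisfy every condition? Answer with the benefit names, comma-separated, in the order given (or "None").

Health Savings Account

Service from Apr 28, 2024 to Aug 9, 2025: 468 days.
Equipment Allowance — status intern ✗ (excluded) → not eligible.
Travel Insurance — grade L5 ≥ L4 ✓; rating 1 < 4 ✗ → not eligible.
Employee Assistance Program — status intern ✓ (not excluded); site Calgary ✗ (not Spokane or Raleigh) → not eligible.
Remote Work Stipend — status intern ✗ (requires part-time, seasonal, or temporary) → not eligible.
Paid Family Leave — status intern ✗ (requires full-time, part-time, or temporary) → not eligible.
Relocation Assistance — status intern ✗ (requires full-time, seasonal, or temporary) → not eligible.
Health Savings Account — service 468 days ≥ 30 days ✓; grade L5 ≥ L3 ✓; age 62 ≥ 25 ✓ → eligible.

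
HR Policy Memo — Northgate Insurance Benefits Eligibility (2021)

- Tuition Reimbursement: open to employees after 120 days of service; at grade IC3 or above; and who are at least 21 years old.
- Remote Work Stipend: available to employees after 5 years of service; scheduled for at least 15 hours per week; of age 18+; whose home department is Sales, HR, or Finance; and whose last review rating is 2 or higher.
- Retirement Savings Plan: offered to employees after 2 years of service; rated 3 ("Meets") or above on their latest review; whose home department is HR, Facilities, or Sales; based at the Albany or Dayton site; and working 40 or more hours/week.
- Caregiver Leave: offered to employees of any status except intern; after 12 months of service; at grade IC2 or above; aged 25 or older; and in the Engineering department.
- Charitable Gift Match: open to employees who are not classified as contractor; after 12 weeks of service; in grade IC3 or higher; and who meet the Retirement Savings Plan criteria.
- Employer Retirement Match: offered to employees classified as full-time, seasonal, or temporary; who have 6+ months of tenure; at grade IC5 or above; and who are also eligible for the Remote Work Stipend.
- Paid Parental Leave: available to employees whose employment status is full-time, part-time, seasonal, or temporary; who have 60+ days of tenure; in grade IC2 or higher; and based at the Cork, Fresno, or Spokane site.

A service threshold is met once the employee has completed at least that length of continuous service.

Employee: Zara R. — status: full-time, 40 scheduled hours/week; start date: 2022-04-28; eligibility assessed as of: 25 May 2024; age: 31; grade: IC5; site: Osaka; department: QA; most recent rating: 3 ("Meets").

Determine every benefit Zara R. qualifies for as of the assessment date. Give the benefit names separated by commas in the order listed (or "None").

Service from 2022-04-28 to 25 May 2024: 758 days.
Tuition Reimbursement — service 758 days ≥ 120 days ✓; grade IC5 ≥ IC3 ✓; age 31 ≥ 21 ✓ → eligible.
Remote Work Stipend — service 758 days < 5 years (≈1825 days) ✗ → not eligible.
Retirement Savings Plan — service 758 days ≥ 2 years (≈730 days) ✓; rating 3 ≥ 3 ✓; dept QA ✗ → not eligible.
Caregiver Leave — status full-time ✓ (not excluded); service 758 days ≥ 12 months (≈360 days) ✓; grade IC5 ≥ IC2 ✓; age 31 ≥ 25 ✓; dept QA ✗ → not eligible.
Charitable Gift Match — status full-time ✓ (not excluded); service 758 days ≥ 12 weeks (≈84 days) ✓; grade IC5 ≥ IC3 ✓; not eligible for Retirement Savings Plan ✗ → not eligible.
Employer Retirement Match — status full-time ✓; service 758 days ≥ 6 months (≈180 days) ✓; grade IC5 ≥ IC5 ✓; not eligible for Remote Work Stipend ✗ → not eligible.
Paid Parental Leave — status full-time ✓; service 758 days ≥ 60 days ✓; grade IC5 ≥ IC2 ✓; site Osaka ✗ (not Cork, Fresno, or Spokane) → not eligible.

Tuition Reimbursement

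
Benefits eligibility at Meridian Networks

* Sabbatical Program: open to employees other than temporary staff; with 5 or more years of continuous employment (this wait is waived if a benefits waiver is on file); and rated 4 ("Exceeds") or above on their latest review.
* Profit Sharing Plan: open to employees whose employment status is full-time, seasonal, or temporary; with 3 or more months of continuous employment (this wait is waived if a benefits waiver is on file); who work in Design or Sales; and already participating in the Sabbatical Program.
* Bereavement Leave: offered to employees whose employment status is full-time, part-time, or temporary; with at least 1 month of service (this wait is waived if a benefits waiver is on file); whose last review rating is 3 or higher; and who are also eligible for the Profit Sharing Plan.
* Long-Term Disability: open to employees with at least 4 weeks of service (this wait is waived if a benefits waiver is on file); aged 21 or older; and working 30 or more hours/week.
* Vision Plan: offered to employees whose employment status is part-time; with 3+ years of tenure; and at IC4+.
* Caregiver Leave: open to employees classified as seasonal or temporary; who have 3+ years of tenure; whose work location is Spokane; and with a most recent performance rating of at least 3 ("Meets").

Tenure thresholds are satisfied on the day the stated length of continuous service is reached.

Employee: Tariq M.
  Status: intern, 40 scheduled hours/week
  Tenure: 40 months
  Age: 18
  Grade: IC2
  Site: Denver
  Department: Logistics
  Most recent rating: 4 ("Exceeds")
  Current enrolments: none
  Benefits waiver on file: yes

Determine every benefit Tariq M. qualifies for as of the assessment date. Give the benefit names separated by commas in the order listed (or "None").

Sabbatical Program — status intern ✓ (not excluded); benefits waiver on file ✓; rating 4 ≥ 4 ✓ → eligible.
Profit Sharing Plan — status intern ✗ (requires full-time, seasonal, or temporary) → not eligible.
Bereavement Leave — status intern ✗ (requires full-time, part-time, or temporary) → not eligible.
Long-Term Disability — benefits waiver on file ✓; age 18 < 21 ✗ → not eligible.
Vision Plan — status intern ✗ (requires part-time) → not eligible.
Caregiver Leave — status intern ✗ (requires seasonal or temporary) → not eligible.

Sabbatical Program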